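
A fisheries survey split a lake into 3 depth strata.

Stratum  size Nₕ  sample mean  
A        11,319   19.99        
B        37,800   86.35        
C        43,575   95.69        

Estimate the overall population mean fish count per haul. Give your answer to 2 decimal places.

N = 92694; weights Wₕ = Nₕ/N = (0.1221, 0.4078, 0.4701).
x̄_st = Σ Wₕ·x̄ₕ = 0.1221·19.99 + 0.4078·86.35 + 0.4701·95.69 ≈ 82.6374...
→ 82.64.

82.64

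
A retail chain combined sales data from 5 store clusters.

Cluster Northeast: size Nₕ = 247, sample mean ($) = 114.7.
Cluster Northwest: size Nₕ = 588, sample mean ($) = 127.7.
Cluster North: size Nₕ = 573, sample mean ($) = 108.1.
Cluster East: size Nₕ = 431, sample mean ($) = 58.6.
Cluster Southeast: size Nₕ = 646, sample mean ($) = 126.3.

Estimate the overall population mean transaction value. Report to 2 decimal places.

109.54

N = 2485; weights Wₕ = Nₕ/N = (0.0994, 0.2366, 0.2306, 0.1734, 0.2600).
x̄_st = Σ Wₕ·x̄ₕ = 0.0994·114.7 + 0.2366·127.7 + 0.2306·108.1 + 0.1734·58.6 + 0.2600·126.3 ≈ 109.5397...
→ 109.54.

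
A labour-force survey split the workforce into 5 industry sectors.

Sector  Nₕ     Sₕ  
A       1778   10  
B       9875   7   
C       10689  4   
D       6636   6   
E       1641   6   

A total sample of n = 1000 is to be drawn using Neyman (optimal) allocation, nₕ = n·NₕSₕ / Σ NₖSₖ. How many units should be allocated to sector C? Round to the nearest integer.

238

Σ NₕSₕ = 1778·10 + 9875·7 + 10689·4 + 6636·6 + 1641·6 = 179323.
Share for C: 42756/179323 = 0.23843.
n_C = 1000 × 0.23843 = 238.430... → 238.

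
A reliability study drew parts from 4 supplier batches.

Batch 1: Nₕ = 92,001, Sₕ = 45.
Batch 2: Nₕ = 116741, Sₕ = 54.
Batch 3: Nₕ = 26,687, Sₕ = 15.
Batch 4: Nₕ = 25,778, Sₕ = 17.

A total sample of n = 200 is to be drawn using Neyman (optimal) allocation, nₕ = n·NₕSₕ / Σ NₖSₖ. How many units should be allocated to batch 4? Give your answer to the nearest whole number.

1: NₕSₕ = 92001·45 = 4140045
2: NₕSₕ = 116741·54 = 6304014
3: NₕSₕ = 26687·15 = 400305
4: NₕSₕ = 25778·17 = 438226
Σ NₕSₕ = 11282590.
n_4 = 200·438226/11282590 = 7.768... → 8.

8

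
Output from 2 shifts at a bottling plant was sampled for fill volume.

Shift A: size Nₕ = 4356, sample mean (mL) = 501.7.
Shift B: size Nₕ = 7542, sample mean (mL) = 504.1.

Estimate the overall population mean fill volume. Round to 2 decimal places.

503.22

x̄_st = (Σ Nₕx̄ₕ) / (Σ Nₕ) = (4356·501.7 + 7542·504.1) / 11898
= 5987327.4 / 11898 = 503.2213... → 503.22.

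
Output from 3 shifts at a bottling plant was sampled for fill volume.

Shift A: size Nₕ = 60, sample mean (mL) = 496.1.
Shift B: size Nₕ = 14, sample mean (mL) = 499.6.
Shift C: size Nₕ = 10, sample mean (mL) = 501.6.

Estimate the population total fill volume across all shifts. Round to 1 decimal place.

41776.4

Population total = Σ Nₕ·x̄ₕ (each stratum's size times its mean).
60·496.1 + 14·499.6 + 10·501.6 = 29766 + 6994.4 + 5016 = 41776.4.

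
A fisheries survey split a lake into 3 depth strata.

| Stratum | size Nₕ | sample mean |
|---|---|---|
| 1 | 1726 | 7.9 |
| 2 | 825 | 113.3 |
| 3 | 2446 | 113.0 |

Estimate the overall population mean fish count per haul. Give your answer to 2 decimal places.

x̄_st = (Σ Nₕx̄ₕ) / (Σ Nₕ) = (1726·7.9 + 825·113.3 + 2446·113.0) / 4997
= 383505.9 / 4997 = 76.7472... → 76.75.

76.75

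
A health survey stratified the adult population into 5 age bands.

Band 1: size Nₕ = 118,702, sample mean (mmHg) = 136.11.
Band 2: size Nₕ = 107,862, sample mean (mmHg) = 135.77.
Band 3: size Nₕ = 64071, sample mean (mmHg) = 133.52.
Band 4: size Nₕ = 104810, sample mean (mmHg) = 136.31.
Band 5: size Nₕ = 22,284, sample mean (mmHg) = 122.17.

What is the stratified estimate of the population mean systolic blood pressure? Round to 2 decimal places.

134.93

N = 118702 + 107862 + 64071 + 104810 + 22284 = 417729.
Weight each subgroup mean by Nₕ/N and sum.
Σ Nₕx̄ₕ = 118702·136.11 + 107862·135.77 + 64071·133.52 + 104810·136.31 + 22284·122.17 = 16156529.22 + 14644423.74 + 8554759.92 + 14286651.1 + 2722436.28 = 56364800.26.
Divide by N: 56364800.26 / 417729 = 134.9315... → 134.93.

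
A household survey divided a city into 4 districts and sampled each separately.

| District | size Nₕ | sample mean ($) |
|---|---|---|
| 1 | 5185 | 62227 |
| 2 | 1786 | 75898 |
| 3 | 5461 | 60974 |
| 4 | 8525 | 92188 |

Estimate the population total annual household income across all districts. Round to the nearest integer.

1: 5185·62227 = 322646995
2: 1786·75898 = 135553828
3: 5461·60974 = 332979014
4: 8525·92188 = 785902700
τ̂ = Σ Nₕx̄ₕ = 1577082537.

1577082537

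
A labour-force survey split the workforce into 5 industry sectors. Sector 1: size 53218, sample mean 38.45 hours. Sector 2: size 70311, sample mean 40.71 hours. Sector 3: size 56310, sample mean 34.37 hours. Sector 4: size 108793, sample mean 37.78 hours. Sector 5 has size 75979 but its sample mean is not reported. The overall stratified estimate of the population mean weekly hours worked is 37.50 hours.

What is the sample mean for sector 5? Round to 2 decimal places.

N = 53218 + 70311 + 56310 + 108793 + 75979 = 364611.
Overall total = μ·N = 37.50·364611 = 13672912.5.
Subtract the known strata: 53218·38.45 + 70311·40.71 + 56310·34.37 + 108793·37.78 = 10954167.15.
Remaining total for sector 5: 13672912.5 − 10954167.15 = 2718745.35.
Divide by its size: 2718745.35 / 75979 = 35.7829... → 35.78.

35.78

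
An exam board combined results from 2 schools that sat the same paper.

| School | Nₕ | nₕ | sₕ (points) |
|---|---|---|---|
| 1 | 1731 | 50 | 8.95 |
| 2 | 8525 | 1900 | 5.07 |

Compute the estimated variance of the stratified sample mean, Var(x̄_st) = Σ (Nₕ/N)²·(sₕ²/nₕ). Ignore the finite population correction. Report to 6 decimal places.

N = 10256; Wₕ = Nₕ/N.
school 1: (1731/10256)²·8.95²/50 = 0.045636694
school 2: (8525/10256)²·5.07²/1900 = 0.009347491
Sum = 0.054984185 → 0.054984.

0.054984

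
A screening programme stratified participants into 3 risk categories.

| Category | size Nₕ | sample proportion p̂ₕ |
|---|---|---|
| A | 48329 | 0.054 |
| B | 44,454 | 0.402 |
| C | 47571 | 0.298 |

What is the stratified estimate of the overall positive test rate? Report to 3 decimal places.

0.247

N = 48329 + 44454 + 47571 = 140354.
Overall proportion = Σ (Nₕ/N)·p̂ₕ.
Σ Nₕp̂ₕ = 2609.766 + 17870.508 + 14176.158 = 34656.432.
34656.432 / 140354 = 0.24692... → 0.247.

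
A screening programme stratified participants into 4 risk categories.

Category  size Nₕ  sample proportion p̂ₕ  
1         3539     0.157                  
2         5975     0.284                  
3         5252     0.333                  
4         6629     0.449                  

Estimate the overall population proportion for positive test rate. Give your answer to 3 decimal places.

Wₕ = Nₕ/N with N = 21395: 0.1654, 0.2793, 0.2455, 0.3098.
p̂_st = 0.1654·0.157 + 0.2793·0.284 + 0.2455·0.333 + 0.3098·0.449 ≈ 0.32614... → 0.326.

0.326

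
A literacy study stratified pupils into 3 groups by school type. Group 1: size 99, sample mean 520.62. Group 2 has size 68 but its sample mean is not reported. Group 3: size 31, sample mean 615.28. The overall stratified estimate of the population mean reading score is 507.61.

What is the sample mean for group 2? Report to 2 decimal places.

Σ Nₕx̄ₕ = N·μ, so 68·x̄_2 = 198·507.61 − (99·520.62 + 31·615.28).
= 100506.78 − 70615.06 = 29891.72.
x̄_2 = 29891.72 / 68 = 439.5841... → 439.58.

439.58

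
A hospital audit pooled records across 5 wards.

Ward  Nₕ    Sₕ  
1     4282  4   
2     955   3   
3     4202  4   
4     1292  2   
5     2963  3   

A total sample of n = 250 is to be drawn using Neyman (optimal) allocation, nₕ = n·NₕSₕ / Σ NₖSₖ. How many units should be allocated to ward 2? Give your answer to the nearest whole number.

Σ NₕSₕ = 4282·4 + 955·3 + 4202·4 + 1292·2 + 2963·3 = 48274.
Share for 2: 2865/48274 = 0.05935.
n_2 = 250 × 0.05935 = 14.837... → 15.

15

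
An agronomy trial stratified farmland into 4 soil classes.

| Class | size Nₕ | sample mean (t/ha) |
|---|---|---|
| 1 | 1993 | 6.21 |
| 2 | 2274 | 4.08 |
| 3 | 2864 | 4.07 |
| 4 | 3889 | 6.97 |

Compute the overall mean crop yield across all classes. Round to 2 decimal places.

N = 1993 + 2274 + 2864 + 3889 = 11020.
Overall mean = Σ (Nₕ/N)·x̄ₕ — weight by population share, not a simple average.
Σ Nₕx̄ₕ = 1993·6.21 + 2274·4.08 + 2864·4.07 + 3889·6.97 = 12376.53 + 9277.92 + 11656.48 + 27106.33 = 60417.26.
Divide by N: 60417.26 / 11020 = 5.4825... → 5.48.

5.48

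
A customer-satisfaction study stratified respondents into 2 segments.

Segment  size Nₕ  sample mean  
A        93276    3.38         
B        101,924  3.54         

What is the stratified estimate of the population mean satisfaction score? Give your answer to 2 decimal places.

N = 195200; weights Wₕ = Nₕ/N = (0.4778, 0.5222).
x̄_st = Σ Wₕ·x̄ₕ = 0.4778·3.38 + 0.5222·3.54 ≈ 3.4635...
→ 3.46.

3.46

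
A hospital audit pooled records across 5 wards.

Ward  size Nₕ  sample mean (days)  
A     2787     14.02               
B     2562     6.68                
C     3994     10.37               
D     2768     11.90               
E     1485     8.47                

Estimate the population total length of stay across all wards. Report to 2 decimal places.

143122.83

A: 2787·14.02 = 39073.74
B: 2562·6.68 = 17114.16
C: 3994·10.37 = 41417.78
D: 2768·11.90 = 32939.2
E: 1485·8.47 = 12577.95
τ̂ = Σ Nₕx̄ₕ = 143122.83.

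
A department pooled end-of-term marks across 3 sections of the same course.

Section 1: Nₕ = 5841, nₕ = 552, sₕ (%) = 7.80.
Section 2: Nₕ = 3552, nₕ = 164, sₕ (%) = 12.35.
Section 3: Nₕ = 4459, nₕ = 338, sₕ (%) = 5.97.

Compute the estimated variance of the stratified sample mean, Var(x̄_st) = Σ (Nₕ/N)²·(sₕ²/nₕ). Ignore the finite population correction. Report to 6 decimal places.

0.091676

N = 13852. Term for each stratum: Wₕ²sₕ²/nₕ.
Var(x̄_st) = 0.019597450 + 0.061152049 + 0.010926522 = 0.091676022 → 0.091676.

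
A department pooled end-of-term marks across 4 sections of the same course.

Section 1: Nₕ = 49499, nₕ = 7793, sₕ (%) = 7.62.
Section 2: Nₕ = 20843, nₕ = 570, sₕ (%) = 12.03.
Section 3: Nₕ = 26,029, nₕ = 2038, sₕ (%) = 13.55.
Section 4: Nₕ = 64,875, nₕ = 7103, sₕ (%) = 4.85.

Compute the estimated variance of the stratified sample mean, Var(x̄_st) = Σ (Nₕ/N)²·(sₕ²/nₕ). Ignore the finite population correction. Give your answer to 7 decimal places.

0.0078280

N = 161246; Wₕ = Nₕ/N.
section 1: (49499/161246)²·7.62²/7793 = 0.0007021343
section 2: (20843/161246)²·12.03²/570 = 0.0042422764
section 3: (26029/161246)²·13.55²/2038 = 0.0023475318
section 4: (64875/161246)²·4.85²/7103 = 0.0005360663
Sum = 0.0078280088 → 0.0078280.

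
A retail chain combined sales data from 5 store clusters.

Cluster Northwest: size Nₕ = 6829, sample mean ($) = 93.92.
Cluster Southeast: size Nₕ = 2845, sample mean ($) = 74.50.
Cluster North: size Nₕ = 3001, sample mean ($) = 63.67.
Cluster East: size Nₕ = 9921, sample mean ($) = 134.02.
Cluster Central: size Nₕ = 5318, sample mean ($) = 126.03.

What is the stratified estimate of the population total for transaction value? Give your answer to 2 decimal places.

Northwest: 6829·93.92 = 641379.68
Southeast: 2845·74.50 = 211952.5
North: 3001·63.67 = 191073.67
East: 9921·134.02 = 1329612.42
Central: 5318·126.03 = 670227.54
τ̂ = Σ Nₕx̄ₕ = 3044245.81.

3044245.81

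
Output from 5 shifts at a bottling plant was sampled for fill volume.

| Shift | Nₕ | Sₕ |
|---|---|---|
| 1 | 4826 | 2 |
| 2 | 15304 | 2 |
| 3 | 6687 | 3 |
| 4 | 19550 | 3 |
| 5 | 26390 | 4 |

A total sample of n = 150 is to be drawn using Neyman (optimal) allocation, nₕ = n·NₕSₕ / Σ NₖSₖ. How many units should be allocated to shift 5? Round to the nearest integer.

71

1: NₕSₕ = 4826·2 = 9652
2: NₕSₕ = 15304·2 = 30608
3: NₕSₕ = 6687·3 = 20061
4: NₕSₕ = 19550·3 = 58650
5: NₕSₕ = 26390·4 = 105560
Σ NₕSₕ = 224531.
n_5 = 150·105560/224531 = 70.520... → 71.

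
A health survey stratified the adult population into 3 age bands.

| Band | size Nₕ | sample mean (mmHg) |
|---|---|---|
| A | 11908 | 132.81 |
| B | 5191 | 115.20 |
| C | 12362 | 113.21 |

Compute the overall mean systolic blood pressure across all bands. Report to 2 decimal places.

121.48

N = 29461; weights Wₕ = Nₕ/N = (0.4042, 0.1762, 0.4196).
x̄_st = Σ Wₕ·x̄ₕ = 0.4042·132.81 + 0.1762·115.20 + 0.4196·113.21 ≈ 121.4829...
→ 121.48.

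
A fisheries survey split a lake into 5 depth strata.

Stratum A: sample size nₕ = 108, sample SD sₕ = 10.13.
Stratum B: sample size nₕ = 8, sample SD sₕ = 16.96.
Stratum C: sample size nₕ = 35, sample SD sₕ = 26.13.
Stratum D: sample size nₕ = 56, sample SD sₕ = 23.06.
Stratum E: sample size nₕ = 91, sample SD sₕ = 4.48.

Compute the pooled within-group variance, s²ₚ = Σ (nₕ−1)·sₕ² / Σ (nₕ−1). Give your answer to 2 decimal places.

229.56

Degrees of freedom: 107 + 7 + 34 + 55 + 90 = 293.
Σ(nₕ−1)sₕ² = 107·102.6169 + 7·287.6416 + 34·682.7769 + 55·531.7636 + 90·20.0704 = 67261.2481.
s²ₚ = 67261.2481 / 293 = 229.5606... → 229.56.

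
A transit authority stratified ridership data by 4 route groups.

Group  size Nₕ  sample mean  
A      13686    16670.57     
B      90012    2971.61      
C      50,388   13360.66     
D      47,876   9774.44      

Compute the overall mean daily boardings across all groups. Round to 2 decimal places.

8104.55

x̄_st = (Σ Nₕx̄ₕ) / (Σ Nₕ) = (13686·16670.57 + 90012·2971.61 + 50388·13360.66 + 47876·9774.44) / 201962
= 1636812005.86 / 201962 = 8104.5544... → 8104.55.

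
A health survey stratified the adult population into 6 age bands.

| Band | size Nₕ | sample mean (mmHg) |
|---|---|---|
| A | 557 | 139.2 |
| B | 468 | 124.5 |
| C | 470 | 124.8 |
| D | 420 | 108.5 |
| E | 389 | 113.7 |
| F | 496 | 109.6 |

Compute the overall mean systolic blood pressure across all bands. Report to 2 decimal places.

120.93

x̄_st = (Σ Nₕx̄ₕ) / (Σ Nₕ) = (557·139.2 + 468·124.5 + 470·124.8 + 420·108.5 + 389·113.7 + 496·109.6) / 2800
= 338617.3 / 2800 = 120.9348... → 120.93.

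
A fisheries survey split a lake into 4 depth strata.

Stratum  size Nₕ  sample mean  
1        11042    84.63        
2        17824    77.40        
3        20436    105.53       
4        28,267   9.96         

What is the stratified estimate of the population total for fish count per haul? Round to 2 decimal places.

1: 11042·84.63 = 934484.46
2: 17824·77.40 = 1379577.6
3: 20436·105.53 = 2156611.08
4: 28267·9.96 = 281539.32
τ̂ = Σ Nₕx̄ₕ = 4752212.46.

4752212.46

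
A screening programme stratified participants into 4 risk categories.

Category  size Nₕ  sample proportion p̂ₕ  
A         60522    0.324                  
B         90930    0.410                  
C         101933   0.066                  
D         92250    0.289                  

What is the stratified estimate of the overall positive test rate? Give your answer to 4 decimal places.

0.2612

Wₕ = Nₕ/N with N = 345635: 0.1751, 0.2631, 0.2949, 0.2669.
p̂_st = 0.1751·0.324 + 0.2631·0.410 + 0.2949·0.066 + 0.2669·0.289 ≈ 0.261195... → 0.2612.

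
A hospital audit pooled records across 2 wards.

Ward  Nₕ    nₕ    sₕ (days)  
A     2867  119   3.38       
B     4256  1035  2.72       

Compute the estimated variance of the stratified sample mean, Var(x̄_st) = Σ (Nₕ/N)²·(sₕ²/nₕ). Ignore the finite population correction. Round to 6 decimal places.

0.018105

N = 7123; Wₕ = Nₕ/N.
ward A: (2867/7123)²·3.38²/119 = 0.015553063
ward B: (4256/7123)²·2.72²/1035 = 0.002551966
Sum = 0.018105029 → 0.018105.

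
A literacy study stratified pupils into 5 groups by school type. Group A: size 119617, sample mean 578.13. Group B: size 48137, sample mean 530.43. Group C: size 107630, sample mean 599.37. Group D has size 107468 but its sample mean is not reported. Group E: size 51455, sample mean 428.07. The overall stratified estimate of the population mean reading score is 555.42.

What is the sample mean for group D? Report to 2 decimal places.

558.29

Σ Nₕx̄ₕ = N·μ, so 107468·x̄_D = 434307·555.42 − (119617·578.13 + 48137·530.43 + 107630·599.37 + 51455·428.07).
= 241222793.94 − 181224020.07 = 59998773.87.
x̄_D = 59998773.87 / 107468 = 558.2943... → 558.29.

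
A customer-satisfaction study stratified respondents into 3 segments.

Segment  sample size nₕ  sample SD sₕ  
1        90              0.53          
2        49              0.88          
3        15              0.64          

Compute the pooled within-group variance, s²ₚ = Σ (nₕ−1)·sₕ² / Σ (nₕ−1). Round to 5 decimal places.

0.44971

Degrees of freedom: 89 + 48 + 14 = 151.
Σ(nₕ−1)sₕ² = 89·0.2809 + 48·0.7744 + 14·0.4096 = 67.9057.
s²ₚ = 67.9057 / 151 = 0.4497066... → 0.44971.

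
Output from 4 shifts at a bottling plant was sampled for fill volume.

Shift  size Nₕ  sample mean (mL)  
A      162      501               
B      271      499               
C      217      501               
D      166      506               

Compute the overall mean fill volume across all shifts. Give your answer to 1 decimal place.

N = 162 + 271 + 217 + 166 = 816.
Overall mean = Σ (Nₕ/N)·x̄ₕ — weight by population share, not a simple average.
Σ Nₕx̄ₕ = 162·501 + 271·499 + 217·501 + 166·506 = 81162 + 135229 + 108717 + 83996 = 409104.
Divide by N: 409104 / 816 = 501.353... → 501.4.

501.4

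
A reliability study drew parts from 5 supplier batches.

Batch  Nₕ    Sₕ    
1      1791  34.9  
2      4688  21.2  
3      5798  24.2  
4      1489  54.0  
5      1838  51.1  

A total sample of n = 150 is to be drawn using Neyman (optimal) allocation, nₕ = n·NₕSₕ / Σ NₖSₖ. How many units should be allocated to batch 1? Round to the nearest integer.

20

Σ NₕSₕ = 1791·34.9 + 4688·21.2 + 5798·24.2 + 1489·54.0 + 1838·51.1 = 476530.9.
Share for 1: 62505.9/476530.9 = 0.13117.
n_1 = 150 × 0.13117 = 19.675... → 20.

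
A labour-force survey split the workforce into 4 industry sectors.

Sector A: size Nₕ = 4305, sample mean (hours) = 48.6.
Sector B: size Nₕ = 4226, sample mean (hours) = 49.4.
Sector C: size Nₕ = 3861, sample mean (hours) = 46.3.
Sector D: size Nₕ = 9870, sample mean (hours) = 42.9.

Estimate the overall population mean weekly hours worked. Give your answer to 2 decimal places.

N = 22262; weights Wₕ = Nₕ/N = (0.1934, 0.1898, 0.1734, 0.4434).
x̄_st = Σ Wₕ·x̄ₕ = 0.1934·48.6 + 0.1898·49.4 + 0.1734·46.3 + 0.4434·42.9 ≈ 45.8258...
→ 45.83.

45.83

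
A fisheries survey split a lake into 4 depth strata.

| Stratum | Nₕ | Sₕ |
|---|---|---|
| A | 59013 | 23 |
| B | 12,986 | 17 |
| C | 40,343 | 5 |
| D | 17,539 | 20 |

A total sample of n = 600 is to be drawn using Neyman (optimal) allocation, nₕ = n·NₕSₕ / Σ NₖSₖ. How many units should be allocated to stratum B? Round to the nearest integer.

62

A: NₕSₕ = 59013·23 = 1357299
B: NₕSₕ = 12986·17 = 220762
C: NₕSₕ = 40343·5 = 201715
D: NₕSₕ = 17539·20 = 350780
Σ NₕSₕ = 2130556.
n_B = 600·220762/2130556 = 62.170... → 62.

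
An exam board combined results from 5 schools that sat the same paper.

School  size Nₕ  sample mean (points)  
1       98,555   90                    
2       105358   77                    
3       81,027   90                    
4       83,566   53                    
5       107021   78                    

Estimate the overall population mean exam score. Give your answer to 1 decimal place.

77.9

x̄_st = (Σ Nₕx̄ₕ) / (Σ Nₕ) = (98555·90 + 105358·77 + 81027·90 + 83566·53 + 107021·78) / 475527
= 37051582 / 475527 = 77.917... → 77.9.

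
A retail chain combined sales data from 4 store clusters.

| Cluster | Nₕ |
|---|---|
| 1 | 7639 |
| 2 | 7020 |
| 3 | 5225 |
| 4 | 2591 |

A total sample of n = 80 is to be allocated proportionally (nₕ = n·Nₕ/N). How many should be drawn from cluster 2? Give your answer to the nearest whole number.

25

Share of cluster 2 = 7020/22475 = 0.31235.
Allocate 80 × 0.31235 = 24.988... → 25.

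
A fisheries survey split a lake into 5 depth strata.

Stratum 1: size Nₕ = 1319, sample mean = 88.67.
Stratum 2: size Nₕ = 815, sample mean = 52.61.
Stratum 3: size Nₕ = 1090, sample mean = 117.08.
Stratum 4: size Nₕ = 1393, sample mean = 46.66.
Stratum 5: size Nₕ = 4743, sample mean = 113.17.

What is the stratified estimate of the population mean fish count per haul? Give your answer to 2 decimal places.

95.00

N = 1319 + 815 + 1090 + 1393 + 4743 = 9360.
Weight each subgroup mean by Nₕ/N and sum.
Σ Nₕx̄ₕ = 1319·88.67 + 815·52.61 + 1090·117.08 + 1393·46.66 + 4743·113.17 = 116955.73 + 42877.15 + 127617.2 + 64997.38 + 536765.31 = 889212.77.
Divide by N: 889212.77 / 9360 = 95.0014... → 95.00.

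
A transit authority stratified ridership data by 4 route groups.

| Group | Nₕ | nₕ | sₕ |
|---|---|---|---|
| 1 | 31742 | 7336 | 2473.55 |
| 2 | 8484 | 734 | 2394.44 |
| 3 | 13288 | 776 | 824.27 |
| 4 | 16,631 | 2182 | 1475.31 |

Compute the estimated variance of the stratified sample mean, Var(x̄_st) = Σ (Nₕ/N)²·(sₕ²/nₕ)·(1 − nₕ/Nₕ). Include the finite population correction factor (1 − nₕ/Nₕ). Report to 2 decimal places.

314.00

N = 70145; Wₕ = Nₕ/N.
group 1: (31742/70145)²·2473.55²/7336·(1 − 7336/31742) = 131.31657
group 2: (8484/70145)²·2394.44²/734·(1 − 734/8484) = 104.38084
group 3: (13288/70145)²·824.27²/776·(1 − 776/13288) = 29.58491
group 4: (16631/70145)²·1475.31²/2182·(1 − 2182/16631) = 48.71633
Sum = 313.99864 → 314.00.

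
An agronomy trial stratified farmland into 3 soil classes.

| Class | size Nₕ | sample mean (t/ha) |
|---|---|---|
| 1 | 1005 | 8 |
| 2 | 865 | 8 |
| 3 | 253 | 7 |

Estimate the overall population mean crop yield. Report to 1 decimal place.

N = 2123; weights Wₕ = Nₕ/N = (0.4734, 0.4074, 0.1192).
x̄_st = Σ Wₕ·x̄ₕ = 0.4734·8 + 0.4074·8 + 0.1192·7 ≈ 7.881...
→ 7.9.

7.9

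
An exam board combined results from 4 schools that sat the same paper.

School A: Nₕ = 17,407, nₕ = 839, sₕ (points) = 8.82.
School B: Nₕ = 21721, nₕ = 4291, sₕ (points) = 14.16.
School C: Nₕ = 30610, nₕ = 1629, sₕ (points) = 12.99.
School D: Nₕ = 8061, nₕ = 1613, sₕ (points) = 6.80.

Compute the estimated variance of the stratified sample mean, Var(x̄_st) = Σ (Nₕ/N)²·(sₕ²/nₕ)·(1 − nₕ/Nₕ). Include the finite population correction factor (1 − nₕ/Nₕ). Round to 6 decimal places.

N = 77799; Wₕ = Nₕ/N.
school A: (17407/77799)²·8.82²/839·(1 − 839/17407) = 0.004417954
school B: (21721/77799)²·14.16²/4291·(1 − 4291/21721) = 0.002922787
school C: (30610/77799)²·12.99²/1629·(1 − 1629/30610) = 0.015181892
school D: (8061/77799)²·6.80²/1613·(1 − 1613/8061) = 0.000246178
Sum = 0.022768811 → 0.022769.

0.022769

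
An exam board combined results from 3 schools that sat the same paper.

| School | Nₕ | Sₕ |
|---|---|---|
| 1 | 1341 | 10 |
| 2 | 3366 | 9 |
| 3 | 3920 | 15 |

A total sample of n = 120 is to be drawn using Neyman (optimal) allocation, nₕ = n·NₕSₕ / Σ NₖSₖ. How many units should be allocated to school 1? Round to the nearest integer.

16

1: NₕSₕ = 1341·10 = 13410
2: NₕSₕ = 3366·9 = 30294
3: NₕSₕ = 3920·15 = 58800
Σ NₕSₕ = 102504.
n_1 = 120·13410/102504 = 15.699... → 16.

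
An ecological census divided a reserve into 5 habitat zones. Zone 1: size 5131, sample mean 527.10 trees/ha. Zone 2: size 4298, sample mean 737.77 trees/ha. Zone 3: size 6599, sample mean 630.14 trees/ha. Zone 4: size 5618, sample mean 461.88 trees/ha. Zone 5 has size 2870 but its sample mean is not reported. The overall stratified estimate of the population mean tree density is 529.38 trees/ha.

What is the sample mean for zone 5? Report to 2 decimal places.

N = 5131 + 4298 + 6599 + 5618 + 2870 = 24516.
Overall total = μ·N = 529.38·24516 = 12978280.08.
Subtract the known strata: 5131·527.10 + 4298·737.77 + 6599·630.14 + 5618·461.88 = 12628621.26.
Remaining total for zone 5: 12978280.08 − 12628621.26 = 349658.82.
Divide by its size: 349658.82 / 2870 = 121.8323... → 121.83.

121.83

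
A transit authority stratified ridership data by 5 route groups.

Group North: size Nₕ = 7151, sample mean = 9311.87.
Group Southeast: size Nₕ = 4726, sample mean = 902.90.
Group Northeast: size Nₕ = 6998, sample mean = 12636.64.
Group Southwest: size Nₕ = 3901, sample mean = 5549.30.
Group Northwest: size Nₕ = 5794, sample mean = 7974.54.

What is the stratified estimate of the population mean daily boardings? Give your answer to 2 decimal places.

N = 28570; weights Wₕ = Nₕ/N = (0.2503, 0.1654, 0.2449, 0.1365, 0.2028).
x̄_st = Σ Wₕ·x̄ₕ = 0.2503·9311.87 + 0.1654·902.90 + 0.2449·12636.64 + 0.1365·5549.30 + 0.2028·7974.54 ≈ 7950.2905...
→ 7950.29.

7950.29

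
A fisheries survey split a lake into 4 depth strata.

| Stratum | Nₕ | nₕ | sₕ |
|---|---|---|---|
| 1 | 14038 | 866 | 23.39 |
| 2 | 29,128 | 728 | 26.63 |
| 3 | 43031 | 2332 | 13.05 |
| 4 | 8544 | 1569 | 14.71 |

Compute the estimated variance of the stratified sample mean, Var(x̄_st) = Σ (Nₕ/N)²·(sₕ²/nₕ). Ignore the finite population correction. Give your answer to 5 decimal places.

0.12214

N = 94741. Term for each stratum: Wₕ²sₕ²/nₕ.
Var(x̄_st) = 0.01387002 + 0.09207810 + 0.01506536 + 0.00112163 = 0.12213511 → 0.12214.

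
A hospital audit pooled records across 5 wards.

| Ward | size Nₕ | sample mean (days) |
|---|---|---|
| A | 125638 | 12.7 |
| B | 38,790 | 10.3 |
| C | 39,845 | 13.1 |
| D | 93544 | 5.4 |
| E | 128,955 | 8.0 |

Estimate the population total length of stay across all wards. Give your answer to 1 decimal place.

A: 125638·12.7 = 1595602.6
B: 38790·10.3 = 399537
C: 39845·13.1 = 521969.5
D: 93544·5.4 = 505137.6
E: 128955·8.0 = 1031640
τ̂ = Σ Nₕx̄ₕ = 4053886.7.

4053886.7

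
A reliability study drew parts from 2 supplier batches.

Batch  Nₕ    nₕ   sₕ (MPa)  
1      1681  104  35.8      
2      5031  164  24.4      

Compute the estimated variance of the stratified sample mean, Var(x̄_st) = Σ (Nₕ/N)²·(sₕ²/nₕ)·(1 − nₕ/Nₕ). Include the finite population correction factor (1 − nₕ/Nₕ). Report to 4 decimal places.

2.6982

N = 6712. Term for each stratum: Wₕ²sₕ²/nₕ·(1−nₕ/Nₕ).
Var(x̄_st) = 0.7251506 + 1.9730931 = 2.6982437 → 2.6982.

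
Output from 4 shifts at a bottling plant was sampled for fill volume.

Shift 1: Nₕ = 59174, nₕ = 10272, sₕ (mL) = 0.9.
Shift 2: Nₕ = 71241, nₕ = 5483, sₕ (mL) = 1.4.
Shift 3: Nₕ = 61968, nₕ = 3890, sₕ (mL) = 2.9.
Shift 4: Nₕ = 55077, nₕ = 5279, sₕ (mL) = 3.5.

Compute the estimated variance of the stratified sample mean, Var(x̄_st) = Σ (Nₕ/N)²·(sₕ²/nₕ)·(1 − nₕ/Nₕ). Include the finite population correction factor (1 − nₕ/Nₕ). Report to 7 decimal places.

N = 247460; Wₕ = Nₕ/N.
shift 1: (59174/247460)²·0.9²/10272·(1 − 10272/59174) = 0.0000037263
shift 2: (71241/247460)²·1.4²/5483·(1 − 5483/71241) = 0.0000273468
shift 3: (61968/247460)²·2.9²/3890·(1 − 3890/61968) = 0.0001270619
shift 4: (55077/247460)²·3.5²/5279·(1 − 5279/55077) = 0.0001039337
Sum = 0.0002620688 → 0.0002621.

0.0002621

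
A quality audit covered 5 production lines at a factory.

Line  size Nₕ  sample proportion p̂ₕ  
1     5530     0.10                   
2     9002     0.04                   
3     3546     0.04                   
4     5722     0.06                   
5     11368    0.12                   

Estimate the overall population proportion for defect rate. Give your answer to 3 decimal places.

N = 5530 + 9002 + 3546 + 5722 + 11368 = 35168.
Overall proportion = Σ (Nₕ/N)·p̂ₕ.
Σ Nₕp̂ₕ = 553 + 360.08 + 141.84 + 343.32 + 1364.16 = 2762.4.
2762.4 / 35168 = 0.07855... → 0.079.

0.079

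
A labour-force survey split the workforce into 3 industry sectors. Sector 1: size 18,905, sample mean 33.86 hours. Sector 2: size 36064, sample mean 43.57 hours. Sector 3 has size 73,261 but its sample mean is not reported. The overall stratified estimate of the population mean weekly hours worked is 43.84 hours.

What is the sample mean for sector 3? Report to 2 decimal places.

46.55

Σ Nₕx̄ₕ = N·μ, so 73261·x̄_3 = 128230·43.84 − (18905·33.86 + 36064·43.57).
= 5621603.2 − 2211431.78 = 3410171.42.
x̄_3 = 3410171.42 / 73261 = 46.5483... → 46.55.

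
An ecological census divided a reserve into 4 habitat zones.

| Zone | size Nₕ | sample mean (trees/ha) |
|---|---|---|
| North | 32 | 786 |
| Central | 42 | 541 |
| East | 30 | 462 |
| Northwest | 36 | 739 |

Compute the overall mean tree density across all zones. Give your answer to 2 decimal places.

630.99

N = 32 + 42 + 30 + 36 = 140.
The stratified mean weights each stratum mean by its population share Nₕ/N.
Σ Nₕx̄ₕ = 32·786 + 42·541 + 30·462 + 36·739 = 25152 + 22722 + 13860 + 26604 = 88338.
Divide by N: 88338 / 140 = 630.9857... → 630.99.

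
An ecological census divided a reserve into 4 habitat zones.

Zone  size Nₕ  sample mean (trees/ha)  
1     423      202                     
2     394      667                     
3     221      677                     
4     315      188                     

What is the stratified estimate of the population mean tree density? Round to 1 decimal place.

x̄_st = (Σ Nₕx̄ₕ) / (Σ Nₕ) = (423·202 + 394·667 + 221·677 + 315·188) / 1353
= 557081 / 1353 = 411.738... → 411.7.

411.7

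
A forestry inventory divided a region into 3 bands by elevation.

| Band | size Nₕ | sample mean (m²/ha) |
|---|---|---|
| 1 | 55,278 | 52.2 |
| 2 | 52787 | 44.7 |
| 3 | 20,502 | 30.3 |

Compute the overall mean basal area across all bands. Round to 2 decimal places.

45.63

x̄_st = (Σ Nₕx̄ₕ) / (Σ Nₕ) = (55278·52.2 + 52787·44.7 + 20502·30.3) / 128567
= 5866301.1 / 128567 = 45.6284... → 45.63.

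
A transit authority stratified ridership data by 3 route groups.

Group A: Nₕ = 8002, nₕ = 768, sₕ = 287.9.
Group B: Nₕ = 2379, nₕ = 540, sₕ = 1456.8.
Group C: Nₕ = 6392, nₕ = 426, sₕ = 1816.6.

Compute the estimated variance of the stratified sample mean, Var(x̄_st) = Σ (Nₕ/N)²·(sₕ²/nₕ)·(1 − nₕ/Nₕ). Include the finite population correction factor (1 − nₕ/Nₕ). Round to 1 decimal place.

N = 16773; Wₕ = Nₕ/N.
group A: (8002/16773)²·287.9²/768·(1 − 768/8002) = 22.2064
group B: (2379/16773)²·1456.8²/540·(1 − 540/2379) = 61.1168
group C: (6392/16773)²·1816.6²/426·(1 − 426/6392) = 1050.0441
Sum = 1133.3673 → 1133.4.

1133.4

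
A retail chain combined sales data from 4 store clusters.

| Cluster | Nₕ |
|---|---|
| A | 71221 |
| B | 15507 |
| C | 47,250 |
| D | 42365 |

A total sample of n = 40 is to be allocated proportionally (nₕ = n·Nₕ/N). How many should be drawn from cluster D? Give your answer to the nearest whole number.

10

Share of cluster D = 42365/176343 = 0.24024.
Allocate 40 × 0.24024 = 9.610... → 10.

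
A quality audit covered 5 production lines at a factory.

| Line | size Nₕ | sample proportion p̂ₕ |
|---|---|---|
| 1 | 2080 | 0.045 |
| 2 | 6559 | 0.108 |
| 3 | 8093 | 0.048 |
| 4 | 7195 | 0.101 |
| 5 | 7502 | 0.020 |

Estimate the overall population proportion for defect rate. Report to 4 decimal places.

Wₕ = Nₕ/N with N = 31429: 0.0662, 0.2087, 0.2575, 0.2289, 0.2387.
p̂_st = 0.0662·0.045 + 0.2087·0.108 + 0.2575·0.048 + 0.2289·0.101 + 0.2387·0.020 ≈ 0.065773... → 0.0658.

0.0658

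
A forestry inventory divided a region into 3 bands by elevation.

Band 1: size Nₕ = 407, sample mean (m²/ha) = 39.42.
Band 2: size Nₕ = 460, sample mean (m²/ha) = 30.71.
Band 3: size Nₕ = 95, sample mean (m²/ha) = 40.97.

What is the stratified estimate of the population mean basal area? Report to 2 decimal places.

N = 407 + 460 + 95 = 962.
The stratified mean weights each stratum mean by its population share Nₕ/N.
Σ Nₕx̄ₕ = 407·39.42 + 460·30.71 + 95·40.97 = 16043.94 + 14126.6 + 3892.15 = 34062.69.
Divide by N: 34062.69 / 962 = 35.4082... → 35.41.

35.41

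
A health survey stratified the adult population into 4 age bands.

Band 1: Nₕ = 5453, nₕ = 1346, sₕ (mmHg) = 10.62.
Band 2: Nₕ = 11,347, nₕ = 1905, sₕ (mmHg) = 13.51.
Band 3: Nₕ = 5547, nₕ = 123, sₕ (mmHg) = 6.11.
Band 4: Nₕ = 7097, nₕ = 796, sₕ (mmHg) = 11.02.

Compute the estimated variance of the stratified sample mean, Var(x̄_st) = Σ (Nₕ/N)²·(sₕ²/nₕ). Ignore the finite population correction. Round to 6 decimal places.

0.036739

N = 29444. Term for each stratum: Wₕ²sₕ²/nₕ.
Var(x̄_st) = 0.002873964 + 0.014229322 + 0.010772091 + 0.008863518 = 0.036738895 → 0.036739.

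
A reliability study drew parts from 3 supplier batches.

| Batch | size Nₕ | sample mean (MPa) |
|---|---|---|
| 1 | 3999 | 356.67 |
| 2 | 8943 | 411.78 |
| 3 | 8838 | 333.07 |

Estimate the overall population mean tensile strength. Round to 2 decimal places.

N = 3999 + 8943 + 8838 = 21780.
The stratified mean weights each stratum mean by its population share Nₕ/N.
Σ Nₕx̄ₕ = 3999·356.67 + 8943·411.78 + 8838·333.07 = 1426323.33 + 3682548.54 + 2943672.66 = 8052544.53.
Divide by N: 8052544.53 / 21780 = 369.7220... → 369.72.

369.72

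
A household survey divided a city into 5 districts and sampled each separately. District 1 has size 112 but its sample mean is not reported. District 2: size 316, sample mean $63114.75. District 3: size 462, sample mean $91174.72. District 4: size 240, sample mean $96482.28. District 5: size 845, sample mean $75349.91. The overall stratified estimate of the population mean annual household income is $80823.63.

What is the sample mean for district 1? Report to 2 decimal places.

Σ Nₕx̄ₕ = N·μ, so 112·x̄_1 = 1975·80823.63 − (316·63114.75 + 462·91174.72 + 240·96482.28 + 845·75349.91).
= 159626669.25 − 148893402.79 = 10733266.46.
x̄_1 = 10733266.46 / 112 = 95832.7363... → 95832.74.

95832.74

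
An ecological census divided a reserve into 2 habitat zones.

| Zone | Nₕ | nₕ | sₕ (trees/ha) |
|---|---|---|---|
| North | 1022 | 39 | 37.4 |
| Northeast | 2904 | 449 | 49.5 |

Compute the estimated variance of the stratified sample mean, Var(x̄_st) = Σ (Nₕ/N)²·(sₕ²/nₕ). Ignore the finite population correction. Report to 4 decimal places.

5.4162

N = 3926. Term for each stratum: Wₕ²sₕ²/nₕ.
Var(x̄_st) = 2.4304114 + 2.9857723 = 5.4161838 → 5.4162.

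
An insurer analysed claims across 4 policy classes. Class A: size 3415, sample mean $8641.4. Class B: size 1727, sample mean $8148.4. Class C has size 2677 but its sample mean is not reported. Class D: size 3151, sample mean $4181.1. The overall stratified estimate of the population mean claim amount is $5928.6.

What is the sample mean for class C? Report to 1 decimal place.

3092.8

Σ Nₕx̄ₕ = N·μ, so 2677·x̄_C = 10970·5928.6 − (3415·8641.4 + 1727·8148.4 + 3151·4181.1).
= 65036742 − 56757313.9 = 8279428.1.
x̄_C = 8279428.1 / 2677 = 3092.801... → 3092.8.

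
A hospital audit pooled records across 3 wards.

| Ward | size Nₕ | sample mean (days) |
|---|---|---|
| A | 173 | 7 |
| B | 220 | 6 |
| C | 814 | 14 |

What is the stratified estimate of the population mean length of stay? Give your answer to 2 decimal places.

N = 1207; weights Wₕ = Nₕ/N = (0.1433, 0.1823, 0.6744).
x̄_st = Σ Wₕ·x̄ₕ = 0.1433·7 + 0.1823·6 + 0.6744·14 ≈ 11.5385...
→ 11.54.

11.54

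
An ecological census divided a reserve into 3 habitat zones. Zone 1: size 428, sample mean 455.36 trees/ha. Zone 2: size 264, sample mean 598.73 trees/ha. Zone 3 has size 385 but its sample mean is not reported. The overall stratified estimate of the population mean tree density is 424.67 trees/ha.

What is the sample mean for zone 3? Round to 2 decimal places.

Σ Nₕx̄ₕ = N·μ, so 385·x̄_3 = 1077·424.67 − (428·455.36 + 264·598.73).
= 457369.59 − 352958.8 = 104410.79.
x̄_3 = 104410.79 / 385 = 271.1969... → 271.20.

271.20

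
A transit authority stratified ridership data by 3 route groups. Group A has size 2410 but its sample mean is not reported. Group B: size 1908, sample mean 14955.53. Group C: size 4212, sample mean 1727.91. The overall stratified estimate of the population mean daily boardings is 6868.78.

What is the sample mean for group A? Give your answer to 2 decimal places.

N = 2410 + 1908 + 4212 = 8530.
Overall total = μ·N = 6868.78·8530 = 58590693.4.
Subtract the known strata: 1908·14955.53 + 4212·1727.91 = 35813108.16.
Remaining total for group A: 58590693.4 − 35813108.16 = 22777585.24.
Divide by its size: 22777585.24 / 2410 = 9451.2802... → 9451.28.

9451.28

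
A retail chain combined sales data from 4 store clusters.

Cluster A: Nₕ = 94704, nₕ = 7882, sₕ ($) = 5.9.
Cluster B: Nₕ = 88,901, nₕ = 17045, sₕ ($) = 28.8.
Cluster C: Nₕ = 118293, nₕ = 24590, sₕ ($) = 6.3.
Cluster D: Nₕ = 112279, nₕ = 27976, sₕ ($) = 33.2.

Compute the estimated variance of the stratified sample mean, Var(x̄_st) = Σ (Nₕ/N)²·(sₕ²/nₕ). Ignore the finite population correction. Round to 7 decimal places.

0.0055000

N = 414177; Wₕ = Nₕ/N.
cluster A: (94704/414177)²·5.9²/7882 = 0.0002309044
cluster B: (88901/414177)²·28.8²/17045 = 0.0022419675
cluster C: (118293/414177)²·6.3²/24590 = 0.0001316645
cluster D: (112279/414177)²·33.2²/27976 = 0.0028954473
Sum = 0.0054999837 → 0.0055000.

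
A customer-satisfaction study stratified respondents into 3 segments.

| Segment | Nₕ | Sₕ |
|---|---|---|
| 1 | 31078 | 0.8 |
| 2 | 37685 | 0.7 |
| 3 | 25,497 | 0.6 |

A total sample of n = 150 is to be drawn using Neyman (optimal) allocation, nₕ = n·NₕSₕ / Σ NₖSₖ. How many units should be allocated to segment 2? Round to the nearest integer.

1: NₕSₕ = 31078·0.8 = 24862.4
2: NₕSₕ = 37685·0.7 = 26379.5
3: NₕSₕ = 25497·0.6 = 15298.2
Σ NₕSₕ = 66540.1.
n_2 = 150·26379.5/66540.1 = 59.467... → 59.

59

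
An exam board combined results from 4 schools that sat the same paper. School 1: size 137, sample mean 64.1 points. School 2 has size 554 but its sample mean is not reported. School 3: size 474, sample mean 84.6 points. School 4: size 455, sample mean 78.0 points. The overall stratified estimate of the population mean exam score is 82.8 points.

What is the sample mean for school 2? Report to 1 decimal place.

N = 137 + 554 + 474 + 455 = 1620.
Overall total = μ·N = 82.8·1620 = 134136.
Subtract the known strata: 137·64.1 + 474·84.6 + 455·78.0 = 84372.1.
Remaining total for school 2: 134136 − 84372.1 = 49763.9.
Divide by its size: 49763.9 / 554 = 89.827... → 89.8.

89.8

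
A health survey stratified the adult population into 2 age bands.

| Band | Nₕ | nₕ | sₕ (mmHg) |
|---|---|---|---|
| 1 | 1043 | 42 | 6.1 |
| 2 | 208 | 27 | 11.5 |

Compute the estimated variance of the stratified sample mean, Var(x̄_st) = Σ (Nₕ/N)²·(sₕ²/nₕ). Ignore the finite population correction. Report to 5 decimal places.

N = 1251; Wₕ = Nₕ/N.
band 1: (1043/1251)²·6.1²/42 = 0.61583501
band 2: (208/1251)²·11.5²/27 = 0.13540789
Sum = 0.75124290 → 0.75124.

0.75124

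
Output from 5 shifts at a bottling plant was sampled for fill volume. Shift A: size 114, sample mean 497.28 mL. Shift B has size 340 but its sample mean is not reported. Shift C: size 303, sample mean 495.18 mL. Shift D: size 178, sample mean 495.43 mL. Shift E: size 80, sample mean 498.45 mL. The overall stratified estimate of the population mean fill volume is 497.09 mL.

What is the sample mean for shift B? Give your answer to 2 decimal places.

Σ Nₕx̄ₕ = N·μ, so 340·x̄_B = 1015·497.09 − (114·497.28 + 303·495.18 + 178·495.43 + 80·498.45).
= 504546.35 − 334792 = 169754.35.
x̄_B = 169754.35 / 340 = 499.2775 → 499.28.

499.28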